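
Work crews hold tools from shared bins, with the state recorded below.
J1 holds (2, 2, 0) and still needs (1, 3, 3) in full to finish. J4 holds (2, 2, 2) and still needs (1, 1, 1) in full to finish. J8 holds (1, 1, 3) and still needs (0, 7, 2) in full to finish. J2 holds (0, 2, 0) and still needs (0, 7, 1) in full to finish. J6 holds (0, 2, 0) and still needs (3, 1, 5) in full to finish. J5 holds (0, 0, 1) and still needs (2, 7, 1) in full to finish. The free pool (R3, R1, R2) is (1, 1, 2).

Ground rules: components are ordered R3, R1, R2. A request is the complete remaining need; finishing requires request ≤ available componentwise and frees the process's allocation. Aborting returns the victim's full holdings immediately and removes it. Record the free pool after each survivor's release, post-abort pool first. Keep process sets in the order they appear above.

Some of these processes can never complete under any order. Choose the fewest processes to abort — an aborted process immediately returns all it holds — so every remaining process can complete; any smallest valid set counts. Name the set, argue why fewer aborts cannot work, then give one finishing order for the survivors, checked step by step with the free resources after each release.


The answer: abort J5.
Key observation: J6 could never have finished before the abort; with (0, 0, 1) returned by J5, it fits at step 2.
Why nothing smaller works: aborting no one leaves the state deadlocked as given.
Survivors finish in the order: J4, J6, J1, J2, J8. Check, step by step (pool after the aborts first):
  pool = (1, 1, 3)
  J4: need (1, 1, 1) fits (1, 1, 3); releases (2, 2, 2), pool now (3, 3, 5)
  J6: need (3, 1, 5) fits (3, 3, 5); releases (0, 2, 0), pool now (3, 5, 5)
  J1: need (1, 3, 3) fits (3, 5, 5); releases (2, 2, 0), pool now (5, 7, 5)
  J2: need (0, 7, 1) fits (5, 7, 5); releases (0, 2, 0), pool now (5, 9, 5)
  J8: need (0, 7, 2) fits (5, 9, 5); releases (1, 1, 3), pool now (6, 10, 8)


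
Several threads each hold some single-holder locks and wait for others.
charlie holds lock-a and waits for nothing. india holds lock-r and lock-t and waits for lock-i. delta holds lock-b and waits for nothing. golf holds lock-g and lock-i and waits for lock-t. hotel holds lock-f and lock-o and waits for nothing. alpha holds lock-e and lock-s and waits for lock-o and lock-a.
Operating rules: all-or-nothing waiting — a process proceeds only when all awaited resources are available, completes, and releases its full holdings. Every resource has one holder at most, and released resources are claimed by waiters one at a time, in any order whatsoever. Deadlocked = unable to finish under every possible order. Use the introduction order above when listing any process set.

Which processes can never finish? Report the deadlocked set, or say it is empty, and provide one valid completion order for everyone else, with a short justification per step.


The deadlocked set is india and golf.
Key observation: the wait chain closes on itself along india -> golf -> india; no other process is dragged down with it.
A valid finishing order for the others: hotel, charlie, delta, alpha.
Step-by-step check:
  hotel waits on nothing -> runs at once and releases lock-f and lock-o
  charlie waits on nothing -> runs at once and releases lock-a
  delta waits on nothing -> runs at once and releases lock-b
  alpha: everything it awaited (lock-o and lock-a) is free; runs, freeing lock-e and lock-s


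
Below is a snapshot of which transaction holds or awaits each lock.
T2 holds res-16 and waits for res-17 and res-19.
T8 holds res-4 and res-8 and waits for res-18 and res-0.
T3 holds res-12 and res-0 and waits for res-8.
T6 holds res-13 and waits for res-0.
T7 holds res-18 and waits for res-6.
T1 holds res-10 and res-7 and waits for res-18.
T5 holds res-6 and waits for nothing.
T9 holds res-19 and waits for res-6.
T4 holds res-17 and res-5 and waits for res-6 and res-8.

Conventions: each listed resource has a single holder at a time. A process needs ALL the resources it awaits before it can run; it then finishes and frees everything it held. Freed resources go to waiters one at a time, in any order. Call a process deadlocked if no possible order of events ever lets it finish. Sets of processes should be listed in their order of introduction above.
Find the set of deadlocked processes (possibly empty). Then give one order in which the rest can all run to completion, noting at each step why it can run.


Deadlocked set: T2, T8, T3, T6 and T4.
Key observation: nobody on the ring T8 -> T3 -> T8 can start until another member finishes, which never happens; T2, T6 and T4 wait into the deadlock from upstream.
The rest can finish in the order T5, T9, T7, T1.
Verifying each step:
  run T5 (it waits on nothing); releases res-6
  run T9 (all its waits — res-6 — are resolved); releases res-19
  run T7 (all its waits — res-6 — are resolved); releases res-18
  run T1 (all its waits — res-18 — are resolved); releases res-10 and res-7


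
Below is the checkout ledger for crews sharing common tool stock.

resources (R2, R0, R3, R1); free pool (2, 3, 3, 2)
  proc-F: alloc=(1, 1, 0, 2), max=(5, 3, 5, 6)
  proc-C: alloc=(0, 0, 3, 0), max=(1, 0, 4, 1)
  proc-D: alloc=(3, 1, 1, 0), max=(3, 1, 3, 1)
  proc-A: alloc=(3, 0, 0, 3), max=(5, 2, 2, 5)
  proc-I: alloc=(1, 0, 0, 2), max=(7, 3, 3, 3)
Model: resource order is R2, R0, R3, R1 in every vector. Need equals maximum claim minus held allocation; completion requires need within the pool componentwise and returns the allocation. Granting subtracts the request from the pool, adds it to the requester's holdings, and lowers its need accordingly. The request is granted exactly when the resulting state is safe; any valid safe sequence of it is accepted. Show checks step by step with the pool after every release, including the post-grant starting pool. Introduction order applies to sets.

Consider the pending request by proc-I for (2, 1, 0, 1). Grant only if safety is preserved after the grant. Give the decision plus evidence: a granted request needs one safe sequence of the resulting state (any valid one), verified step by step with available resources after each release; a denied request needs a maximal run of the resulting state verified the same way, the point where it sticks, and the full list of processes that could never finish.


DENY — the pretend-granted state is unsafe.
Key observation: after proc-D, proc-C the pool peaks at (3, 3, 7, 1), and each blocked process is short somewhere: proc-F on R2, R1; proc-A on R1; proc-I on R2.
On the post-grant state, proc-D, proc-C is a maximal run — nothing extends it. Step-by-step check:
  pool = (0, 2, 3, 1)
  proc-D: need (0, 0, 2, 1) fits (0, 2, 3, 1); releases (3, 1, 1, 0), pool now (3, 3, 4, 1)
  proc-C: need (1, 0, 1, 1) fits (3, 3, 4, 1); releases (0, 0, 3, 0), pool now (3, 3, 7, 1)
  blocked: proc-F wants (4, 2, 5, 4), pool (3, 3, 7, 1) — not enough R2 and R1
  blocked: proc-A wants (2, 2, 2, 2), pool (3, 3, 7, 1) — not enough R1
  blocked: proc-I wants (4, 2, 3, 0), pool (3, 3, 7, 1) — not enough R2
Had the request been granted, proc-F, proc-A and proc-I could never finish.


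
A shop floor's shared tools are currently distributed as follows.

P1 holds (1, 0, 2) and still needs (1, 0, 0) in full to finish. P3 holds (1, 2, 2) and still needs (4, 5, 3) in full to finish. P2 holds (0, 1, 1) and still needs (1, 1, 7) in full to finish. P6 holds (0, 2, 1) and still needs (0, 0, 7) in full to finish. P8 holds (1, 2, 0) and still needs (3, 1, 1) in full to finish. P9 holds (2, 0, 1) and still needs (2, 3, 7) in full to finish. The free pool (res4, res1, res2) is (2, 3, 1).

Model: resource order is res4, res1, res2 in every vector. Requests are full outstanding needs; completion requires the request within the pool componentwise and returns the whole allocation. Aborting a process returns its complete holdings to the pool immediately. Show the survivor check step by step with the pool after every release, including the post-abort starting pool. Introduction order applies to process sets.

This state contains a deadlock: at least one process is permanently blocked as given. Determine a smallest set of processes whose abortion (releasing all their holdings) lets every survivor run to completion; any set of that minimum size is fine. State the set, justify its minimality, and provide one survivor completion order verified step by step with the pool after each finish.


Abort P6 and P9.
Key observation: aborting P6 and P9 returns (2, 2, 2), and P2 — hopeless before — runs at step 4 with the returned capacity in the pool.
Why nothing smaller works — every single abort fails: P1 alone leaves P2 blocked (short on res2); P3 alone leaves P2 blocked (short on res2); P2 alone leaves P6 blocked (short on res2); P6 alone leaves P2 blocked (short on res2); P8 alone leaves P2 blocked (short on res2); P9 alone leaves P2 blocked (short on res2).
The survivors complete as P3, P1, P8, P2. Walking it through (starting from the post-abort pool):
  pool = (4, 5, 3)
  P3 needs (4, 5, 3) <= (4, 5, 3) -> finishes; pool += (1, 2, 2) = (5, 7, 5)
  P1 needs (1, 0, 0) <= (5, 7, 5) -> finishes; pool += (1, 0, 2) = (6, 7, 7)
  P8 needs (3, 1, 1) <= (6, 7, 7) -> finishes; pool += (1, 2, 0) = (7, 9, 7)
  P2 needs (1, 1, 7) <= (7, 9, 7) -> finishes; pool += (0, 1, 1) = (7, 10, 8)


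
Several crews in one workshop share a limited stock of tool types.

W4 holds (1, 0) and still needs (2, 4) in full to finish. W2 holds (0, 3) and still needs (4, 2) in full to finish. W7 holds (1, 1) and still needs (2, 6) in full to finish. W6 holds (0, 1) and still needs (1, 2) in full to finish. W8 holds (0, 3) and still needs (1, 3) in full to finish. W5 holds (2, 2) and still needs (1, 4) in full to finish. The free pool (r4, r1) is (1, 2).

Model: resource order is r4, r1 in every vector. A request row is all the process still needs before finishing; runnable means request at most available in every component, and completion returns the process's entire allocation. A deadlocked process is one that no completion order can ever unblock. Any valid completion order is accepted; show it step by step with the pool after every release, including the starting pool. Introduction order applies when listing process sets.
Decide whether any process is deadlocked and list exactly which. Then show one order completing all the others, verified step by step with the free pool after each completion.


Nothing here is deadlocked.
Key observation: starting with W6, each completion frees enough for the next — no one is permanently blocked.
The rest can finish in the order W6, W8, W5, W4, W2, W7. Verifying each step:
  pool = (1, 2)
  W6 needs (1, 2) <= (1, 2) -> finishes; pool += (0, 1) = (1, 3)
  W8 needs (1, 3) <= (1, 3) -> finishes; pool += (0, 3) = (1, 6)
  W5 needs (1, 4) <= (1, 6) -> finishes; pool += (2, 2) = (3, 8)
  W4 needs (2, 4) <= (3, 8) -> finishes; pool += (1, 0) = (4, 8)
  W2 needs (4, 2) <= (4, 8) -> finishes; pool += (0, 3) = (4, 11)
  W7 needs (2, 6) <= (4, 11) -> finishes; pool += (1, 1) = (5, 12)


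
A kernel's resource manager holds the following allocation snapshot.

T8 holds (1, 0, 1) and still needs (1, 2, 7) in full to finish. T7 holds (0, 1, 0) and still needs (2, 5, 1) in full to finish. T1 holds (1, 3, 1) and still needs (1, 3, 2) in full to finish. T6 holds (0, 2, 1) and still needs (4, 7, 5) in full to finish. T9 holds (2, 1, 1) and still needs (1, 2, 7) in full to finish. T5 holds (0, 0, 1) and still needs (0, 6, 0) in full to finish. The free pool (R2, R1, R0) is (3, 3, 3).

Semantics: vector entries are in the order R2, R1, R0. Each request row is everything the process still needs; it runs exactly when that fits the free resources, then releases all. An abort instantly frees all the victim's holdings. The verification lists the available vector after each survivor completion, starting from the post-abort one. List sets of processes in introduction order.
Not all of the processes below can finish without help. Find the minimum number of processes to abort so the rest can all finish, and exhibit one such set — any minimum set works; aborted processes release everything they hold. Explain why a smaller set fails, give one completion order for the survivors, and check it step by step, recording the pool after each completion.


Minimum abort set: T8.
Key observation: no ordering could ever have run T9 before the abort of T8; with (1, 0, 1) back in the pool it fits at step 5.
Minimality: the empty abort set fails — the state is deadlocked as it stands.
The survivors complete as T1, T7, T5, T6, T9. Step-by-step check (starting from the post-abort pool):
  pool = (4, 3, 4)
  T1 needs (1, 3, 2) <= (4, 3, 4) -> finishes; pool += (1, 3, 1) = (5, 6, 5)
  T7 needs (2, 5, 1) <= (5, 6, 5) -> finishes; pool += (0, 1, 0) = (5, 7, 5)
  T5 needs (0, 6, 0) <= (5, 7, 5) -> finishes; pool += (0, 0, 1) = (5, 7, 6)
  T6 needs (4, 7, 5) <= (5, 7, 6) -> finishes; pool += (0, 2, 1) = (5, 9, 7)
  T9 needs (1, 2, 7) <= (5, 9, 7) -> finishes; pool += (2, 1, 1) = (7, 10, 8)


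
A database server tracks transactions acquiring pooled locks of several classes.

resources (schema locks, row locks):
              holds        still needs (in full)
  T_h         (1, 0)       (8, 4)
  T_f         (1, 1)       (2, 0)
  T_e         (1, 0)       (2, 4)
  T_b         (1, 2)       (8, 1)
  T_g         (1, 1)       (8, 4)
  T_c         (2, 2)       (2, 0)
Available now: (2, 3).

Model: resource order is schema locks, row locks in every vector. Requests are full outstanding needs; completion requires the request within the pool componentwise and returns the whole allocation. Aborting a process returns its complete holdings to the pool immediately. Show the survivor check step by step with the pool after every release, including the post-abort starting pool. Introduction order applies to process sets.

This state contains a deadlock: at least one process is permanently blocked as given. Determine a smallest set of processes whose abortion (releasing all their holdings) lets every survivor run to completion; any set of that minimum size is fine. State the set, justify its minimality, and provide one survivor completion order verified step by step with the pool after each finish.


Abort T_b and T_g.
Key observation: no ordering could ever have run T_h before the abort of T_b and T_g; with (2, 3) back in the pool it fits at step 4.
Why nothing smaller works — every single abort fails: T_h alone leaves T_b blocked (short on schema locks); T_f alone leaves T_h blocked (short on schema locks); T_e alone leaves T_h blocked (short on schema locks); T_b alone leaves T_h blocked (short on schema locks); T_g alone leaves T_h blocked (short on schema locks); T_c alone leaves T_h blocked (short on schema locks).
The survivors complete as T_c, T_f, T_e, T_h. Verifying each step (starting from the post-abort pool):
  pool = (4, 6)
  T_c needs (2, 0) <= (4, 6) -> finishes; pool += (2, 2) = (6, 8)
  T_f needs (2, 0) <= (6, 8) -> finishes; pool += (1, 1) = (7, 9)
  T_e needs (2, 4) <= (7, 9) -> finishes; pool += (1, 0) = (8, 9)
  T_h needs (8, 4) <= (8, 9) -> finishes; pool += (1, 0) = (9, 9)


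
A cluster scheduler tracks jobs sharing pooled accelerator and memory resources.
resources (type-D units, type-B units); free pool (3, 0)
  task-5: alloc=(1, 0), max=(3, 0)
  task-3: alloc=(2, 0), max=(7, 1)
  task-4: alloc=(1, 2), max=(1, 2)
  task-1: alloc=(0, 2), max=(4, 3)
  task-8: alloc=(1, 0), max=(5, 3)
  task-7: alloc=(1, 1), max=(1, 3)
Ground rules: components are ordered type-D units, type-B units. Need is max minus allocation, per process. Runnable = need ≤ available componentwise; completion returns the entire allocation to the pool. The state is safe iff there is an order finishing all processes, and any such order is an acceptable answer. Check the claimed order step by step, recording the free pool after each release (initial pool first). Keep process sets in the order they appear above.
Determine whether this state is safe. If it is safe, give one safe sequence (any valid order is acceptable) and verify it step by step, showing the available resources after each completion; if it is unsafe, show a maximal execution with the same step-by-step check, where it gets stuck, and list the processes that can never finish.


SAFE. One safe sequence: task-4, task-1, task-5, task-7, task-3, task-8.
Key observation: task-1 marks the first exact bind of the order: its need (4, 1) fits the free (4, 2) with zero slack on a requested resource.
Verifying each step:
  pool = (3, 0)
  task-4 needs (0, 0) <= (3, 0) -> finishes; pool += (1, 2) = (4, 2)
  task-1 needs (4, 1) <= (4, 2) -> finishes; pool += (0, 2) = (4, 4)
  task-5 needs (2, 0) <= (4, 4) -> finishes; pool += (1, 0) = (5, 4)
  task-7 needs (0, 2) <= (5, 4) -> finishes; pool += (1, 1) = (6, 5)
  task-3 needs (5, 1) <= (6, 5) -> finishes; pool += (2, 0) = (8, 5)
  task-8 needs (4, 3) <= (8, 5) -> finishes; pool += (1, 0) = (9, 5)


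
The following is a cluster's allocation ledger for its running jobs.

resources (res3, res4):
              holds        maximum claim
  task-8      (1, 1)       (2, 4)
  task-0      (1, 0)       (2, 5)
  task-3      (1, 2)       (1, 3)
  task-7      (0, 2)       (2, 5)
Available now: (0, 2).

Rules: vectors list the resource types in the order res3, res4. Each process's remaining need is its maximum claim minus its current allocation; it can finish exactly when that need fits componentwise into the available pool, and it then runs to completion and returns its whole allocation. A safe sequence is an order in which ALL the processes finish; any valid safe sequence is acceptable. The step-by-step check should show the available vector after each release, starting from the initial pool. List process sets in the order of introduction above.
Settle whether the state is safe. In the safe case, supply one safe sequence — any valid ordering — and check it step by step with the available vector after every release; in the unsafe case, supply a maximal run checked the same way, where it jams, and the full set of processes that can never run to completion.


SAFE, for example via the order task-3, task-8, task-7, task-0.
Key observation: the first exact fit in this order is task-8 — it needs (1, 3) with (1, 4) free, meeting a requested resource to the last unit.
Step-by-step check:
  pool = (0, 2)
  task-3 needs (0, 1) <= (0, 2) -> finishes; pool += (1, 2) = (1, 4)
  task-8 needs (1, 3) <= (1, 4) -> finishes; pool += (1, 1) = (2, 5)
  task-7 needs (2, 3) <= (2, 5) -> finishes; pool += (0, 2) = (2, 7)
  task-0 needs (1, 5) <= (2, 7) -> finishes; pool += (1, 0) = (3, 7)


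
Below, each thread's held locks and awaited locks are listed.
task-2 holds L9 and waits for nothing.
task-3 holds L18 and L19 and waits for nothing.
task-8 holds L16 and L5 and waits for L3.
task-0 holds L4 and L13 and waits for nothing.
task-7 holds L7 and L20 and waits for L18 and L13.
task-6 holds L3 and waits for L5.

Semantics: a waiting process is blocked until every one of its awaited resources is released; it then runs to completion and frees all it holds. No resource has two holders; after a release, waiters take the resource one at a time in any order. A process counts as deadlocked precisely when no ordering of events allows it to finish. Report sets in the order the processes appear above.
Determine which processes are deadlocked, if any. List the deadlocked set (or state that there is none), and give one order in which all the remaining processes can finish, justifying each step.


The deadlocked set is task-8 and task-6.
Key observation: the wait chain closes on itself along task-8 -> task-6 -> task-8; no other process is dragged down with it.
One completion order for the rest: task-2, task-0, task-3, task-7.
Walking it through:
  run task-2 (it waits on nothing); releases L9
  run task-0 (it waits on nothing); releases L4 and L13
  run task-3 (it waits on nothing); releases L18 and L19
  task-7: everything it awaited (L18 and L13) is free; runs, freeing L7 and L20


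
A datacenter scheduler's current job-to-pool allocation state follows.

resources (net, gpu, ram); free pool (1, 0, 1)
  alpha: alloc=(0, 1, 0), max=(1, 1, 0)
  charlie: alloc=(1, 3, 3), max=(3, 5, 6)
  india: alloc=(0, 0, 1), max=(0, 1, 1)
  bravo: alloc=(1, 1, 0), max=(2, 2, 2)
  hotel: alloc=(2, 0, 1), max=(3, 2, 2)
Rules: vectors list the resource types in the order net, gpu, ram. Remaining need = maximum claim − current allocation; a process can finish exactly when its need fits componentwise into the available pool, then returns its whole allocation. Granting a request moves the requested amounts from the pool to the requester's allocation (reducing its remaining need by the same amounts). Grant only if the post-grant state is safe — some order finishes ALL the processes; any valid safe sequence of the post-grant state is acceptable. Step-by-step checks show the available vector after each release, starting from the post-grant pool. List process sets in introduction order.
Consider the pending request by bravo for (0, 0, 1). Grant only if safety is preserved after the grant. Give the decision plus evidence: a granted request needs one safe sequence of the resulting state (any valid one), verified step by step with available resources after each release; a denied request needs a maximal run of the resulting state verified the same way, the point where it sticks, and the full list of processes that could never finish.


GRANT: granting preserves safety; a valid post-grant sequence is alpha, india, bravo, hotel, charlie.
Key observation: the transfer keeps a workable pool ((1, 0, 0)); alpha starts the safe sequence.
Step-by-step check of the post-grant state:
  pool = (1, 0, 0)
  alpha: need (1, 0, 0) fits (1, 0, 0); releases (0, 1, 0), pool now (1, 1, 0)
  india: need (0, 1, 0) fits (1, 1, 0); releases (0, 0, 1), pool now (1, 1, 1)
  bravo: need (1, 1, 1) fits (1, 1, 1); releases (1, 1, 1), pool now (2, 2, 2)
  hotel: need (1, 2, 1) fits (2, 2, 2); releases (2, 0, 1), pool now (4, 2, 3)
  charlie: need (2, 2, 3) fits (4, 2, 3); releases (1, 3, 3), pool now (5, 5, 6)


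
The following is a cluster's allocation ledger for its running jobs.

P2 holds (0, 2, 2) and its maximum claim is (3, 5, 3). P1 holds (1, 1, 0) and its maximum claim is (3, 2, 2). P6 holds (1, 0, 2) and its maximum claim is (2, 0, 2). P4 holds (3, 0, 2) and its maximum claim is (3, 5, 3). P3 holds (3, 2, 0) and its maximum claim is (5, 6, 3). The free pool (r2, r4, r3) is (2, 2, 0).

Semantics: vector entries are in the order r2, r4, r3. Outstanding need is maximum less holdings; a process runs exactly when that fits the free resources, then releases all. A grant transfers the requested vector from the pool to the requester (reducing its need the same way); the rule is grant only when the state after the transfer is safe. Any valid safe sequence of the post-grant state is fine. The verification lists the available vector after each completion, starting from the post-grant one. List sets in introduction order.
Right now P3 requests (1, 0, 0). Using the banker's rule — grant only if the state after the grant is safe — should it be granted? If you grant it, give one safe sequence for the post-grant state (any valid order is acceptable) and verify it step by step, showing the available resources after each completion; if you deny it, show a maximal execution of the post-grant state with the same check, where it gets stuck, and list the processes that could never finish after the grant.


GRANT. The post-grant state is safe; one safe sequence: P6, P1, P2, P4, P3.
Key observation: even at the reduced pool (1, 2, 0), P6 fits immediately, so safety survives the grant.
Step-by-step check of the post-grant state:
  pool = (1, 2, 0)
  run P6 (needs (1, 0, 0), free (1, 2, 0)); after release of (1, 0, 2) the pool is (2, 2, 2)
  run P1 (needs (2, 1, 2), free (2, 2, 2)); after release of (1, 1, 0) the pool is (3, 3, 2)
  run P2 (needs (3, 3, 1), free (3, 3, 2)); after release of (0, 2, 2) the pool is (3, 5, 4)
  run P4 (needs (0, 5, 1), free (3, 5, 4)); after release of (3, 0, 2) the pool is (6, 5, 6)
  run P3 (needs (1, 4, 3), free (6, 5, 6)); after release of (4, 2, 0) the pool is (10, 7, 6)


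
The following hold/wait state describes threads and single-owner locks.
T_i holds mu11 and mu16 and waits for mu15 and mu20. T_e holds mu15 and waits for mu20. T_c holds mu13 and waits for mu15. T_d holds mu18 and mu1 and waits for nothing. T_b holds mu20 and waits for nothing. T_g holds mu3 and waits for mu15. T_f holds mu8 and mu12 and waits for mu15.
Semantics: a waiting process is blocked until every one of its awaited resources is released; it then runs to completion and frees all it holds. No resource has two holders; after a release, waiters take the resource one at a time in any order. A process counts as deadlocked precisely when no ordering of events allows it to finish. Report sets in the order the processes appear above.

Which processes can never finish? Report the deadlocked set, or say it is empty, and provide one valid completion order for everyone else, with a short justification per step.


The deadlocked set is empty.
Key observation: the wait relation is loop-free; peeling off processes with no waits unwinds the whole state.
One completion order for the rest: T_b, T_e, T_c, T_i, T_f, T_d, T_g.
Step-by-step check:
  T_b waits on nothing -> runs at once and releases mu20
  run T_e (all its waits — mu20 — are resolved); releases mu15
  run T_c (all its waits — mu15 — are resolved); releases mu13
  run T_i (all its waits — mu15 and mu20 — are resolved); releases mu11 and mu16
  run T_f (all its waits — mu15 — are resolved); releases mu8 and mu12
  T_d waits on nothing -> runs at once and releases mu18 and mu1
  run T_g (all its waits — mu15 — are resolved); releases mu3


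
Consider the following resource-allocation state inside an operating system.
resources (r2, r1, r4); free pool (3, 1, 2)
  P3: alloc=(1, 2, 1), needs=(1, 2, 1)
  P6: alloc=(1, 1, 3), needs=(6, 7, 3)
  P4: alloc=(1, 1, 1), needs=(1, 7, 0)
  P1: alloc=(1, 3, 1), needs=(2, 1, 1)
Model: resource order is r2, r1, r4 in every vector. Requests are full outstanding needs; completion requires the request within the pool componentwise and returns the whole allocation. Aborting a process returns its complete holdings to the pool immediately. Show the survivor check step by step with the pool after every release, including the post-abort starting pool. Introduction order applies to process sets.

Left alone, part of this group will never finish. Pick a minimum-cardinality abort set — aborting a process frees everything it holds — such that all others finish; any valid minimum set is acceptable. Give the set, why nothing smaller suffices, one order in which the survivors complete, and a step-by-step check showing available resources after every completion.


Minimum abort set: P4.
Key observation: aborting P4 returns (1, 1, 1), and P6 — hopeless before — runs at step 3 with the returned capacity in the pool.
No smaller set exists: with zero aborts the deadlock remains.
One survivor order: P1, P3, P6. Verifying each step (post-abort pool first):
  pool = (4, 2, 3)
  P1: need (2, 1, 1) fits (4, 2, 3); releases (1, 3, 1), pool now (5, 5, 4)
  P3: need (1, 2, 1) fits (5, 5, 4); releases (1, 2, 1), pool now (6, 7, 5)
  P6: need (6, 7, 3) fits (6, 7, 5); releases (1, 1, 3), pool now (7, 8, 8)


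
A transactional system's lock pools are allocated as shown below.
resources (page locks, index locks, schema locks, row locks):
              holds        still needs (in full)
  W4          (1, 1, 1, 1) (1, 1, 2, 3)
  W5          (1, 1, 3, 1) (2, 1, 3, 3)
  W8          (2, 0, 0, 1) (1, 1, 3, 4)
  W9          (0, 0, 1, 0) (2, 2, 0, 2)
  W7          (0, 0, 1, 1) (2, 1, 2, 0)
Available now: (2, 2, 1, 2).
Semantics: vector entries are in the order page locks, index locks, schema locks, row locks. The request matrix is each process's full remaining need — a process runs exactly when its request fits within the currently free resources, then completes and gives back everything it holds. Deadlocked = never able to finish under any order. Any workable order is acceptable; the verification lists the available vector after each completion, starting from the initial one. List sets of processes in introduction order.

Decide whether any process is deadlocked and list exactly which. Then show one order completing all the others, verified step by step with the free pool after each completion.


Nothing here is deadlocked.
Key observation: beginning at W9, releases accumulate fast enough that every process eventually fits.
A valid finishing order for the others: W9, W7, W5, W4, W8. Check, step by step:
  pool = (2, 2, 1, 2)
  run W9 (needs (2, 2, 0, 2), free (2, 2, 1, 2)); after release of (0, 0, 1, 0) the pool is (2, 2, 2, 2)
  run W7 (needs (2, 1, 2, 0), free (2, 2, 2, 2)); after release of (0, 0, 1, 1) the pool is (2, 2, 3, 3)
  run W5 (needs (2, 1, 3, 3), free (2, 2, 3, 3)); after release of (1, 1, 3, 1) the pool is (3, 3, 6, 4)
  run W4 (needs (1, 1, 2, 3), free (3, 3, 6, 4)); after release of (1, 1, 1, 1) the pool is (4, 4, 7, 5)
  run W8 (needs (1, 1, 3, 4), free (4, 4, 7, 5)); after release of (2, 0, 0, 1) the pool is (6, 4, 7, 6)


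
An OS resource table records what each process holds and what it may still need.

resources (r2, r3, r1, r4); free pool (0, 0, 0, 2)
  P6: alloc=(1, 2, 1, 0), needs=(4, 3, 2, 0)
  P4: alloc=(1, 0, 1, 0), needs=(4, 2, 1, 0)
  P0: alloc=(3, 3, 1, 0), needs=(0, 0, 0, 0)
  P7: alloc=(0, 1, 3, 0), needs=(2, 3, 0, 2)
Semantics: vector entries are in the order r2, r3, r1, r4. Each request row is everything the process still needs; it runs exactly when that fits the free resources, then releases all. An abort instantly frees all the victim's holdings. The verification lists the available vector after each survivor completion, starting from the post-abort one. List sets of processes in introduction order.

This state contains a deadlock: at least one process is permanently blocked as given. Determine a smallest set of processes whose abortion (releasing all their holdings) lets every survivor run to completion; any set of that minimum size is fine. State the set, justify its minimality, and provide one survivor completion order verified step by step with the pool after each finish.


Minimum abort set: P4.
Key observation: P6 had no path to completion before; after the abort of P4 ((1, 0, 1, 0) returned), step 3 is where it fits.
Why nothing smaller works: aborting no one leaves the state deadlocked as given.
The survivors complete as P0, P7, P6. Check, step by step (starting from the post-abort pool):
  pool = (1, 0, 1, 2)
  P0 needs (0, 0, 0, 0) <= (1, 0, 1, 2) -> finishes; pool += (3, 3, 1, 0) = (4, 3, 2, 2)
  P7 needs (2, 3, 0, 2) <= (4, 3, 2, 2) -> finishes; pool += (0, 1, 3, 0) = (4, 4, 5, 2)
  P6 needs (4, 3, 2, 0) <= (4, 4, 5, 2) -> finishes; pool += (1, 2, 1, 0) = (5, 6, 6, 2)


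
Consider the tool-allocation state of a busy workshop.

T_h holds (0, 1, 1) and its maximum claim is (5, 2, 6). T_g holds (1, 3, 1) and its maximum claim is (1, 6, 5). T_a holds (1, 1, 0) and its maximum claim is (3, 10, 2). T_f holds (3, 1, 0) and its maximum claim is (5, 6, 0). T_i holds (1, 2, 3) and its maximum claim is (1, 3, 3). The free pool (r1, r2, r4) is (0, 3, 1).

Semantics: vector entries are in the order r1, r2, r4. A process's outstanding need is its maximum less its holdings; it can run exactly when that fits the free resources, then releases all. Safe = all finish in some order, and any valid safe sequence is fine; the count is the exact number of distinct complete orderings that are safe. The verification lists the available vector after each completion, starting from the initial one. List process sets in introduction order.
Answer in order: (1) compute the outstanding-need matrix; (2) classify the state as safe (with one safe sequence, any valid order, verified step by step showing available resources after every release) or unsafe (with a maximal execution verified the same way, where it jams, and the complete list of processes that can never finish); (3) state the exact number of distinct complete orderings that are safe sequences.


(1) Remaining need (order r1, r2, r4):
  T_h: (5, 1, 5)
  T_g: (0, 3, 4)
  T_a: (2, 9, 2)
  T_f: (2, 5, 0)
  T_i: (0, 1, 0)
(2) SAFE — a valid safe sequence is T_i, T_g, T_f, T_h, T_a.
Key observation: T_g marks the first exact bind of the order: its need (0, 3, 4) fits the free (1, 5, 4) with zero slack on a requested resource.
Check, step by step:
  pool = (0, 3, 1)
  run T_i (needs (0, 1, 0), free (0, 3, 1)); after release of (1, 2, 3) the pool is (1, 5, 4)
  run T_g (needs (0, 3, 4), free (1, 5, 4)); after release of (1, 3, 1) the pool is (2, 8, 5)
  run T_f (needs (2, 5, 0), free (2, 8, 5)); after release of (3, 1, 0) the pool is (5, 9, 5)
  run T_h (needs (5, 1, 5), free (5, 9, 5)); after release of (0, 1, 1) the pool is (5, 10, 6)
  run T_a (needs (2, 9, 2), free (5, 10, 6)); after release of (1, 1, 0) the pool is (6, 11, 6)
(3) Precisely 2 of the possible complete orderings are safe sequences.


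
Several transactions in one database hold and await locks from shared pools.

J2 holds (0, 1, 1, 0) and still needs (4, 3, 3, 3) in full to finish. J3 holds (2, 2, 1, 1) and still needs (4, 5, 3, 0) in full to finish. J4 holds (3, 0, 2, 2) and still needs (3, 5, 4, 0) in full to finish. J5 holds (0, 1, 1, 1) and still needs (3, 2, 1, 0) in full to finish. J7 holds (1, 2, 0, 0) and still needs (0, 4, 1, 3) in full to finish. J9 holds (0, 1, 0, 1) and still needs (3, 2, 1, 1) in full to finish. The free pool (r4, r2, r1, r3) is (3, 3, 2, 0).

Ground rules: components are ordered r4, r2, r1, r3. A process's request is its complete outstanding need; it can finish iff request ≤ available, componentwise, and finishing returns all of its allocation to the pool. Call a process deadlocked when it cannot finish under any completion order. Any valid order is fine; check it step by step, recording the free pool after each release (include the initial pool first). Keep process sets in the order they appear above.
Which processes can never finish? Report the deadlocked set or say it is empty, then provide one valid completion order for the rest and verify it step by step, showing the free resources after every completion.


Deadlocked: J2, J3, J4 and J7.
Key observation: after J5, J9 the pool peaks at (3, 5, 3, 2), and each blocked process is short somewhere: J2 on r4, r3; J3 on r4; J4 on r1; J7 on r3.
The rest can finish in the order J5, J9. Walking it through:
  pool = (3, 3, 2, 0)
  J5: need (3, 2, 1, 0) fits (3, 3, 2, 0); releases (0, 1, 1, 1), pool now (3, 4, 3, 1)
  J9: need (3, 2, 1, 1) fits (3, 4, 3, 1); releases (0, 1, 0, 1), pool now (3, 5, 3, 2)
None of the blocked processes ever fits:
  J2 cannot run: need (4, 3, 3, 3) vs free (3, 5, 3, 2) (insufficient r4 and r3)
  J3 cannot run: need (4, 5, 3, 0) vs free (3, 5, 3, 2) (insufficient r4)
  J4 cannot run: need (3, 5, 4, 0) vs free (3, 5, 3, 2) (insufficient r1)
  J7 cannot run: need (0, 4, 1, 3) vs free (3, 5, 3, 2) (insufficient r3)


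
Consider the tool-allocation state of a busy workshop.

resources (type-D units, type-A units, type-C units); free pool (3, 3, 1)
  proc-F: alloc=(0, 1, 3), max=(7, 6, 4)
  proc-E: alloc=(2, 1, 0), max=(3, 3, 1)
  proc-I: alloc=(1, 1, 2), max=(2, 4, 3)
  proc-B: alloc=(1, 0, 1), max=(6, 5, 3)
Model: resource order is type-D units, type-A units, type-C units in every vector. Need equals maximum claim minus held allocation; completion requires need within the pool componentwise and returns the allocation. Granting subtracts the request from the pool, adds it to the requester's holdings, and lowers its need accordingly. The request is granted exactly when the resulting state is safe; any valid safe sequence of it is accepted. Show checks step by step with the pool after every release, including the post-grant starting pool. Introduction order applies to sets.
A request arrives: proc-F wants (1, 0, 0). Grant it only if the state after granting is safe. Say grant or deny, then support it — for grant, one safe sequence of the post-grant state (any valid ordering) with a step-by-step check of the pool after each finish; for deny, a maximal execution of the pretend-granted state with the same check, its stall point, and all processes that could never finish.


GRANT — the state after the grant stays safe, e.g. via proc-E, proc-I, proc-B, proc-F.
Key observation: granting shrinks the pool to (2, 3, 1), yet proc-E still fits and the chain goes through.
Step-by-step check of the post-grant state:
  pool = (2, 3, 1)
  proc-E needs (1, 2, 1) <= (2, 3, 1) -> finishes; pool += (2, 1, 0) = (4, 4, 1)
  proc-I needs (1, 3, 1) <= (4, 4, 1) -> finishes; pool += (1, 1, 2) = (5, 5, 3)
  proc-B needs (5, 5, 2) <= (5, 5, 3) -> finishes; pool += (1, 0, 1) = (6, 5, 4)
  proc-F needs (6, 5, 1) <= (6, 5, 4) -> finishes; pool += (1, 1, 3) = (7, 6, 7)


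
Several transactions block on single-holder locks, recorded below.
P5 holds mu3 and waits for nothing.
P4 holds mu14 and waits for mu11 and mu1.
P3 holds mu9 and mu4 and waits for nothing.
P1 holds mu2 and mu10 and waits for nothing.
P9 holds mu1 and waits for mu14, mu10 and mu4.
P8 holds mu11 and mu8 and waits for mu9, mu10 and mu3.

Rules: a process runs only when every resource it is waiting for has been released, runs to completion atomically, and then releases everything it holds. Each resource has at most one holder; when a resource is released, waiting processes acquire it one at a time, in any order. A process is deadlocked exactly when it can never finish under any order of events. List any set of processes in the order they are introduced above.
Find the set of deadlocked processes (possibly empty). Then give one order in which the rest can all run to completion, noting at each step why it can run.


Deadlocked set: P4 and P9.
Key observation: the waits loop around P4 -> P9 -> P4 with no way out; no other process is dragged down with it.
The rest can finish in the order P1, P5, P3, P8.
Check, step by step:
  run P1 (it waits on nothing); releases mu2 and mu10
  run P5 (it waits on nothing); releases mu3
  run P3 (it waits on nothing); releases mu9 and mu4
  P8: everything it awaited (mu9, mu10 and mu3) is free; runs, freeing mu11 and mu8


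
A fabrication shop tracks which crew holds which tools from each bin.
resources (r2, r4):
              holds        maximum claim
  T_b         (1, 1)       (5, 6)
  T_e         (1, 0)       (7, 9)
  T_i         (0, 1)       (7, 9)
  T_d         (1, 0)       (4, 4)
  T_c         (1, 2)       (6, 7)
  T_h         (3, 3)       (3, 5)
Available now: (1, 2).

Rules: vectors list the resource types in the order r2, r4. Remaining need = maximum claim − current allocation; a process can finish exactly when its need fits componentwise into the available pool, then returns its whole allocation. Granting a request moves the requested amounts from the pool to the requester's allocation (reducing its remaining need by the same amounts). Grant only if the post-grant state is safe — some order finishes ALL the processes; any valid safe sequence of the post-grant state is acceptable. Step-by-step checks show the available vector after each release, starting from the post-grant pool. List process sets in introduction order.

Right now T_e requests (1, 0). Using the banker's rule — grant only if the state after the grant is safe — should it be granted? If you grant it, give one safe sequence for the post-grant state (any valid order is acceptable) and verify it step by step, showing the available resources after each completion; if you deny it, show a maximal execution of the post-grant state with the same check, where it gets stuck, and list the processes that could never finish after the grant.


DENY: after the grant no complete ordering would exist.
Key observation: after T_h, T_d, T_b, T_c the pool peaks at (6, 8), and each blocked process is short somewhere: T_e on r4; T_i on r2.
On the post-grant state, T_h, T_d, T_b, T_c is a maximal run — nothing extends it. Walking it through:
  pool = (0, 2)
  run T_h (needs (0, 2), free (0, 2)); after release of (3, 3) the pool is (3, 5)
  run T_d (needs (3, 4), free (3, 5)); after release of (1, 0) the pool is (4, 5)
  run T_b (needs (4, 5), free (4, 5)); after release of (1, 1) the pool is (5, 6)
  run T_c (needs (5, 5), free (5, 6)); after release of (1, 2) the pool is (6, 8)
  T_e cannot run: need (5, 9) vs free (6, 8) (insufficient r4)
  T_i cannot run: need (7, 8) vs free (6, 8) (insufficient r2)
Had the request been granted, T_e and T_i could never finish.
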